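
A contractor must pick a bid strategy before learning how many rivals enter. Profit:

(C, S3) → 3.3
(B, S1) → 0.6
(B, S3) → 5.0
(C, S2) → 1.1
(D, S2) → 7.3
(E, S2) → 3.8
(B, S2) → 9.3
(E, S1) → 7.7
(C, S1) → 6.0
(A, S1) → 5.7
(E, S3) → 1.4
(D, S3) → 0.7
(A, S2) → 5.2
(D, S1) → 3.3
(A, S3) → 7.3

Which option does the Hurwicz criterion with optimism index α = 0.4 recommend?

A: 0.4·7.3 + 0.6·5.2 = 6.04
B: 0.4·9.3 + 0.6·0.6 = 4.08
C: 0.4·6.0 + 0.6·1.1 = 3.06
D: 0.4·7.3 + 0.6·0.7 = 3.34
E: 0.4·7.7 + 0.6·1.4 = 3.92
Highest Hurwicz score = 6.04 → A.

A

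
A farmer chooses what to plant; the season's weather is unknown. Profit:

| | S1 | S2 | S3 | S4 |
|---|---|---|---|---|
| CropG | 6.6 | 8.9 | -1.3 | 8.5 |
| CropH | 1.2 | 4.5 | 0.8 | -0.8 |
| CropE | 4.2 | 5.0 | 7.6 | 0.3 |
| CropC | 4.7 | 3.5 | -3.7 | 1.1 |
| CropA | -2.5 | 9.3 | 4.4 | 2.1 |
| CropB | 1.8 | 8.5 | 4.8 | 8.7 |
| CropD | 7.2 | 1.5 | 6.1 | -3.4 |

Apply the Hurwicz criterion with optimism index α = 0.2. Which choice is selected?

CropG: 0.2·8.9 + 0.8·(-1.3) = 0.74
CropH: 0.2·4.5 + 0.8·(-0.8) = 0.26
CropE: 0.2·7.6 + 0.8·0.3 = 1.76
CropC: 0.2·4.7 + 0.8·(-3.7) = -2.02
CropA: 0.2·9.3 + 0.8·(-2.5) = -0.14
CropB: 0.2·8.7 + 0.8·1.8 = 3.18
CropD: 0.2·7.2 + 0.8·(-3.4) = -1.28
Highest Hurwicz score = 3.18 → CropB.

CropB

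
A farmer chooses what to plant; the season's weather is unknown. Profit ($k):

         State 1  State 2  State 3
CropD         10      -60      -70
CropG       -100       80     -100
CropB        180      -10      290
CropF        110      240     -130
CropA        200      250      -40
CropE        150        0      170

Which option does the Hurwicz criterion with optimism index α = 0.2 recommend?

CropB

CropD: 0.2·10 + 0.8·(-70) = -54
CropG: 0.2·80 + 0.8·(-100) = -64
CropB: 0.2·290 + 0.8·(-10) = 50
CropF: 0.2·240 + 0.8·(-130) = -56
CropA: 0.2·250 + 0.8·(-40) = 18
CropE: 0.2·170 + 0.8·0 = 34
Highest Hurwicz score = 50 → CropB.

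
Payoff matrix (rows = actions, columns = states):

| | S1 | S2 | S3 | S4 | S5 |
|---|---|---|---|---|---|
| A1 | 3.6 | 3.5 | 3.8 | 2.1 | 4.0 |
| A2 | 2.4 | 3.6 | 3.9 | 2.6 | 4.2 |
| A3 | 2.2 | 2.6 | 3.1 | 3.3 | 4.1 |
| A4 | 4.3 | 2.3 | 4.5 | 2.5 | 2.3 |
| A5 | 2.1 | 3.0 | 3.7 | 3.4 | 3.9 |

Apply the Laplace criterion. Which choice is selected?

A1

Row averages: A1=3.4, A2=3.34, A3=3.06, A4=3.18, A5=3.22
Highest average = 3.4 → A1.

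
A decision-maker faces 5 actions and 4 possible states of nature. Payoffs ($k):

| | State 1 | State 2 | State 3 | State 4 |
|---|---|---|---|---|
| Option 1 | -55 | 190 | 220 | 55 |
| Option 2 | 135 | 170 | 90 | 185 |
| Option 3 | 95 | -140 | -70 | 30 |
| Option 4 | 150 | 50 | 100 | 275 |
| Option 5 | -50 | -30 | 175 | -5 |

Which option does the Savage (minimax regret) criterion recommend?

Option 2

Column bests: State 1=150, State 2=190, State 3=220, State 4=275.
Option 1 regrets: 205, 0, 0, 220 → max 220
Option 2 regrets: 15, 20, 130, 90 → max 130
Option 3 regrets: 55, 330, 290, 245 → max 330
Option 4 regrets: 0, 140, 120, 0 → max 140
Option 5 regrets: 200, 220, 45, 280 → max 280
Smallest max regret = 130 → Option 2.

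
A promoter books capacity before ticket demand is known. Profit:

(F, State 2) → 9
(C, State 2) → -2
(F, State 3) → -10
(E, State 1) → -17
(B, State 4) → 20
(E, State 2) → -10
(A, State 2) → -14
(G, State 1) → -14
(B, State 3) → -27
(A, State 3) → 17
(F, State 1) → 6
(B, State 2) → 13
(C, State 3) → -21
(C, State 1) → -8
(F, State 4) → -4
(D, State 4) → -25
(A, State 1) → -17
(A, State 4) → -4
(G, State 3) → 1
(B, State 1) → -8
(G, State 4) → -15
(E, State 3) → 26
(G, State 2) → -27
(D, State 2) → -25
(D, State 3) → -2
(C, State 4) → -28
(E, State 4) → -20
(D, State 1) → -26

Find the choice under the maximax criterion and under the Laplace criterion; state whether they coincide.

Row maxima: A=17, B=20, C=-2, D=-2, E=26, F=9, G=1
Best best-case = 26 → E.
Row averages: A=-4.5, B=-0.5, C=-14.75, D=-19.5, E=-5.25, F=0.25, G=-13.75
Highest average = 0.25 → F.

maximax → E; laplace → F (disagree)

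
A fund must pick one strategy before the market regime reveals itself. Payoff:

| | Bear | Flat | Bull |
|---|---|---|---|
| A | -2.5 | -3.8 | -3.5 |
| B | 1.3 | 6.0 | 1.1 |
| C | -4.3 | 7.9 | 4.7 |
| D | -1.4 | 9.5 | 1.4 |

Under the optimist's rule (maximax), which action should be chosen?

Row maxima: A=-2.5, B=6.0, C=7.9, D=9.5
Best best-case = 9.5 → D.

D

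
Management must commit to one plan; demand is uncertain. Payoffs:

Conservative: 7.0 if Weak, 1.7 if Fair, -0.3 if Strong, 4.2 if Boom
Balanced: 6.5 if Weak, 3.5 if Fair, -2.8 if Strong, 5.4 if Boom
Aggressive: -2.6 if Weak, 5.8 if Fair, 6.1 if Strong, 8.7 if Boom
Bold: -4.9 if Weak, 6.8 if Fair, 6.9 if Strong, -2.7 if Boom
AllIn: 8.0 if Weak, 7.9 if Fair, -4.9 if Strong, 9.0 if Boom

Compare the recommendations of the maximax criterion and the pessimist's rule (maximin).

maximax → AllIn; maximin → Conservative (disagree)

Row maxima: Conservative=7.0, Balanced=6.5, Aggressive=8.7, Bold=6.9, AllIn=9.0
Best best-case = 9.0 → AllIn.
Row minima: Conservative=-0.3, Balanced=-2.8, Aggressive=-2.6, Bold=-4.9, AllIn=-4.9
Best worst-case = -0.3 → Conservative.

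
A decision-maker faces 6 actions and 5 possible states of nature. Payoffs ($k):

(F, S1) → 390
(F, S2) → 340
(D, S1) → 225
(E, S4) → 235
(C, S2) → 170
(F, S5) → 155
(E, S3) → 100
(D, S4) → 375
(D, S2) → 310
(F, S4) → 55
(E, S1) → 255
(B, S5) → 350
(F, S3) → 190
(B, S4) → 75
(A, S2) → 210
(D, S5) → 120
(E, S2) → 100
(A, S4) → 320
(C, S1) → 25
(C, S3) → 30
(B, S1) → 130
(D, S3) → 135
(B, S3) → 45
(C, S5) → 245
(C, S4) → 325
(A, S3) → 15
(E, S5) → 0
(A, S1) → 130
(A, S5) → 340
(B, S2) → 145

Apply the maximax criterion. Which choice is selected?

F

Row maxima: A=340, B=350, C=325, D=375, E=255, F=390
Best best-case = 390 → F.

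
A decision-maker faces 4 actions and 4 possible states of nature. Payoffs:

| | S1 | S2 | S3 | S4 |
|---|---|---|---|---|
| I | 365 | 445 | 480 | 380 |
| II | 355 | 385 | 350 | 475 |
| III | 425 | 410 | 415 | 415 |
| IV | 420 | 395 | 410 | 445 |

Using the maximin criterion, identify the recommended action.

Row minima: I=365, II=350, III=410, IV=395
Best worst-case = 410 → III.

III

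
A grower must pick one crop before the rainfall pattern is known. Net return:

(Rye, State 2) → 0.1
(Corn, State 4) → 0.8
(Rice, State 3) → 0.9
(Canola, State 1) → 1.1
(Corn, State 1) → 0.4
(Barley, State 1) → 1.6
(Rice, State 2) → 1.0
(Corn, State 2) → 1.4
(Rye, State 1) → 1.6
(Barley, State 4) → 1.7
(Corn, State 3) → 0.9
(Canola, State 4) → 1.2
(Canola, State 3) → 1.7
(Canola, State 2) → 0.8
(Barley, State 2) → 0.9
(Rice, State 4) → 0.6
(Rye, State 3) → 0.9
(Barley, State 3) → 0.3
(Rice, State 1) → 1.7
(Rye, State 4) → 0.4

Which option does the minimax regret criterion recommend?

Canola

Column bests: State 1=1.7, State 2=1.4, State 3=1.7, State 4=1.7.
Corn regrets: 1.3, 0.0, 0.8, 0.9 → max 1.3
Rye regrets: 0.1, 1.3, 0.8, 1.3 → max 1.3
Barley regrets: 0.1, 0.5, 1.4, 0.0 → max 1.4
Rice regrets: 0.0, 0.4, 0.8, 1.1 → max 1.1
Canola regrets: 0.6, 0.6, 0.0, 0.5 → max 0.6
Smallest max regret = 0.6 → Canola.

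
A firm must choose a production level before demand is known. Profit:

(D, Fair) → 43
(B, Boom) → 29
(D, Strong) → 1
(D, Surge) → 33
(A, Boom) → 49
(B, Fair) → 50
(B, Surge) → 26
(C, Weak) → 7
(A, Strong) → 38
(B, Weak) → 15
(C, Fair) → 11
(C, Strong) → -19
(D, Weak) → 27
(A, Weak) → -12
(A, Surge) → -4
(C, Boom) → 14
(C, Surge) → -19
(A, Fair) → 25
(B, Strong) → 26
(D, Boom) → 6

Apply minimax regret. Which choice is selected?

Column bests: Weak=27, Fair=50, Strong=38, Boom=49, Surge=33.
A regrets: 39, 25, 0, 0, 37 → max 39
B regrets: 12, 0, 12, 20, 7 → max 20
C regrets: 20, 39, 57, 35, 52 → max 57
D regrets: 0, 7, 37, 43, 0 → max 43
Smallest max regret = 20 → B.

B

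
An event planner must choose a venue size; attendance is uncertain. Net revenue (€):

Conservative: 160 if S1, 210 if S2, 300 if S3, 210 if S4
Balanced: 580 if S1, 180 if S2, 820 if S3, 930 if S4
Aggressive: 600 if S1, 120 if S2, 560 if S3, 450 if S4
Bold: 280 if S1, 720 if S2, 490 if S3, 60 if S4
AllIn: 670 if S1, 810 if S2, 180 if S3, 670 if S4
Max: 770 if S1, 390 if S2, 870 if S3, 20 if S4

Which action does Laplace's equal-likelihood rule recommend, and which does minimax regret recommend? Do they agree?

Row averages: Conservative=220, Balanced=627.5, Aggressive=432.5, Bold=387.5, AllIn=582.5, Max=512.5
Highest average = 627.5 → Balanced.
Column bests: S1=770, S2=810, S3=870, S4=930.
Conservative regrets: 610, 600, 570, 720 → max 720
Balanced regrets: 190, 630, 50, 0 → max 630
Aggressive regrets: 170, 690, 310, 480 → max 690
Bold regrets: 490, 90, 380, 870 → max 870
AllIn regrets: 100, 0, 690, 260 → max 690
Max regrets: 0, 420, 0, 910 → max 910
Smallest max regret = 630 → Balanced.

laplace → Balanced; minimax regret → Balanced (agree)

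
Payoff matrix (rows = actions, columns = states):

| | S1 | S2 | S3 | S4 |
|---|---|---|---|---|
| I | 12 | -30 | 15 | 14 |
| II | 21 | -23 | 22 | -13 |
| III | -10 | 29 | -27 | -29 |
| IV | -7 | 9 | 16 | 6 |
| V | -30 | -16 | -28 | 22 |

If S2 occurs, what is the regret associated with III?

0

Best payoff under S2 is 29.
Regret = 29 − 29 = 0.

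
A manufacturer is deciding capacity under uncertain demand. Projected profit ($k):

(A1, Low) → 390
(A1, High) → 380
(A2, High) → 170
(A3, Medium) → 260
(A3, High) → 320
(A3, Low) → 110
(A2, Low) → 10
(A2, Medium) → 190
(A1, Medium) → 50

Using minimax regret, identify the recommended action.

A1

Column bests: Low=390, Medium=260, High=380.
A1 regrets: 0, 210, 0 → max 210
A2 regrets: 380, 70, 210 → max 380
A3 regrets: 280, 0, 60 → max 280
Smallest max regret = 210 → A1.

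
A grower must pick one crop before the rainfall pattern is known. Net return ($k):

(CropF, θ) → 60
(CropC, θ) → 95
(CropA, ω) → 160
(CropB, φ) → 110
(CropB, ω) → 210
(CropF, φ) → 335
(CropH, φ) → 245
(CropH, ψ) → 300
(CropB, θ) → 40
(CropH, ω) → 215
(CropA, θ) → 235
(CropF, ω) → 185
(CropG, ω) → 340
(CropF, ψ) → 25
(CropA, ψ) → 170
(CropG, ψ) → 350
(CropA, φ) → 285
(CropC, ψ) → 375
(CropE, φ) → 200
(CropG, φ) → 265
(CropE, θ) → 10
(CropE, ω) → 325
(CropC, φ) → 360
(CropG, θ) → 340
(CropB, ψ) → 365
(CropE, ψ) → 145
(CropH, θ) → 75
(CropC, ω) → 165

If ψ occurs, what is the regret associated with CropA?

205

Best payoff under ψ is 375.
Regret = 375 − 170 = 205.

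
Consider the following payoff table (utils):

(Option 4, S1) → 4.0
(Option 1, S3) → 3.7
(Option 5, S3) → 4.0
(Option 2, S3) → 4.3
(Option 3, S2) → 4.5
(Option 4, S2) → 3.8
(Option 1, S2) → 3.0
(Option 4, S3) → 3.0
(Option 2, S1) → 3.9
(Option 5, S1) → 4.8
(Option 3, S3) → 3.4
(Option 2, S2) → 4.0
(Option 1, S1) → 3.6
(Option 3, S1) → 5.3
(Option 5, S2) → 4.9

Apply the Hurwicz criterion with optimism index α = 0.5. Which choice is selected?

Option 5

Option 1: 0.5·3.7 + 0.5·3.0 = 3.35
Option 2: 0.5·4.3 + 0.5·3.9 = 4.1
Option 3: 0.5·5.3 + 0.5·3.4 = 4.35
Option 4: 0.5·4.0 + 0.5·3.0 = 3.5
Option 5: 0.5·4.9 + 0.5·4.0 = 4.45
Highest Hurwicz score = 4.45 → Option 5.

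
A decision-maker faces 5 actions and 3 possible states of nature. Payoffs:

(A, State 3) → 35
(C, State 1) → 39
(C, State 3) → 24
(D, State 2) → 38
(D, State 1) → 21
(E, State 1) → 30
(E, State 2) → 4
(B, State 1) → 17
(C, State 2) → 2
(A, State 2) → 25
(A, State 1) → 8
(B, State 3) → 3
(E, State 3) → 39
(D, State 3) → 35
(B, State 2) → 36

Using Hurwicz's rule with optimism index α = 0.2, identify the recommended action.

D

A: 0.2·35 + 0.8·8 = 13.4
B: 0.2·36 + 0.8·3 = 9.6
C: 0.2·39 + 0.8·2 = 9.4
D: 0.2·38 + 0.8·21 = 24.4
E: 0.2·39 + 0.8·4 = 11
Highest Hurwicz score = 24.4 → D.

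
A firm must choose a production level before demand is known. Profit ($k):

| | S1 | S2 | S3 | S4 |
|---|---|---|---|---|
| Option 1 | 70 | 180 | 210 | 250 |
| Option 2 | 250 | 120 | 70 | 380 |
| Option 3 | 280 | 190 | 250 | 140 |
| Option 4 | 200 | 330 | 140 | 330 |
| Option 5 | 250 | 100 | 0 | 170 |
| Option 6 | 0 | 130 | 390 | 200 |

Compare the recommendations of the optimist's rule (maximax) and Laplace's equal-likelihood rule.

maximax → Option 6; laplace → Option 4 (disagree)

Row maxima: Option 1=250, Option 2=380, Option 3=280, Option 4=330, Option 5=250, Option 6=390
Best best-case = 390 → Option 6.
Row averages: Option 1=177.5, Option 2=205, Option 3=215, Option 4=250, Option 5=130, Option 6=180
Highest average = 250 → Option 4.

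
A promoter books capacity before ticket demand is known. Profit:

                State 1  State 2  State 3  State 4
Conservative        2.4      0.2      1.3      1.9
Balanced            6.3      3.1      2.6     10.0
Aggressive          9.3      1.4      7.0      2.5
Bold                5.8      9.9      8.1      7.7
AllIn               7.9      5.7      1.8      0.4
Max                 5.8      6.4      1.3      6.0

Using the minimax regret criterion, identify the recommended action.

Column bests: State 1=9.3, State 2=9.9, State 3=8.1, State 4=10.0.
Conservative regrets: 6.9, 9.7, 6.8, 8.1 → max 9.7
Balanced regrets: 3.0, 6.8, 5.5, 0.0 → max 6.8
Aggressive regrets: 0.0, 8.5, 1.1, 7.5 → max 8.5
Bold regrets: 3.5, 0.0, 0.0, 2.3 → max 3.5
AllIn regrets: 1.4, 4.2, 6.3, 9.6 → max 9.6
Max regrets: 3.5, 3.5, 6.8, 4.0 → max 6.8
Smallest max regret = 3.5 → Bold.

Bold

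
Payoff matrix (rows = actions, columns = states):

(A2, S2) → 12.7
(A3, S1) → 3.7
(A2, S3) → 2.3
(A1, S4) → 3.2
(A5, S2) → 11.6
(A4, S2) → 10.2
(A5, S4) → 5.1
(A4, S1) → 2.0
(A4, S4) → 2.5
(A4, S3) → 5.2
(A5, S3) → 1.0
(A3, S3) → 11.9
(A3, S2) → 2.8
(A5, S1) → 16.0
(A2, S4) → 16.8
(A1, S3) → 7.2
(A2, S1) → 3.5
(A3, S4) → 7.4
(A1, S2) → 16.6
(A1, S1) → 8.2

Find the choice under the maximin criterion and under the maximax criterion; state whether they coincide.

maximin → A1; maximax → A2 (disagree)

Row minima: A1=3.2, A2=2.3, A3=2.8, A4=2.0, A5=1.0
Best worst-case = 3.2 → A1.
Row maxima: A1=16.6, A2=16.8, A3=11.9, A4=10.2, A5=16.0
Best best-case = 16.8 → A2.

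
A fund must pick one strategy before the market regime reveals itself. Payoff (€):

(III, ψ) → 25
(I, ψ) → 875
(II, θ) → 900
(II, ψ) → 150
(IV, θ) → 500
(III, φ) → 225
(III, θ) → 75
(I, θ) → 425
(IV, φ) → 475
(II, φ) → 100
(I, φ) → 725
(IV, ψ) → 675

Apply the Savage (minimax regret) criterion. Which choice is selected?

IV

Column bests: θ=900, φ=725, ψ=875.
I regrets: 475, 0, 0 → max 475
II regrets: 0, 625, 725 → max 725
III regrets: 825, 500, 850 → max 850
IV regrets: 400, 250, 200 → max 400
Smallest max regret = 400 → IV.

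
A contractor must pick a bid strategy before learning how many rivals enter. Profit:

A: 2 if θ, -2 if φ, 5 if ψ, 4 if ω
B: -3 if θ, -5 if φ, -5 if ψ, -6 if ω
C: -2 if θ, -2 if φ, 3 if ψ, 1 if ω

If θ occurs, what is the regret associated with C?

Best payoff under θ is 2.
Regret = 2 − (-2) = 4.

4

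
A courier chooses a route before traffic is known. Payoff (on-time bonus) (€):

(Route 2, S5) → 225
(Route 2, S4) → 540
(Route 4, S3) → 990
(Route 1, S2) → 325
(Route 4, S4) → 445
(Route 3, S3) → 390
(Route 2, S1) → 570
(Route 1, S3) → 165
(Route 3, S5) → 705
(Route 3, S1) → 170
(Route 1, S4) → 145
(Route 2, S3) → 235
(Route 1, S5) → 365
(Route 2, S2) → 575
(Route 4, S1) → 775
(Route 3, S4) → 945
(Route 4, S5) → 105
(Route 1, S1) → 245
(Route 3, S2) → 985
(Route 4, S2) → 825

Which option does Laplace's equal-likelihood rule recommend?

Route 3

Row averages: Route 1=249, Route 2=429, Route 3=639, Route 4=628
Highest average = 639 → Route 3.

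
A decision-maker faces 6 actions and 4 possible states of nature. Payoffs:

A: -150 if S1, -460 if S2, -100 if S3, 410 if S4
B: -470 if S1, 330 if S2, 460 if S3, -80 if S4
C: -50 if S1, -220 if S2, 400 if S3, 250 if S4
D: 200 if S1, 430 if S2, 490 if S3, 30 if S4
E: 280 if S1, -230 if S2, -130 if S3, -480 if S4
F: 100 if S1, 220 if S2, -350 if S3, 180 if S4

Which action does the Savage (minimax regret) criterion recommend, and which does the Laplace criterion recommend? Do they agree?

minimax regret → D; laplace → D (agree)

Column bests: S1=280, S2=430, S3=490, S4=410.
A regrets: 430, 890, 590, 0 → max 890
B regrets: 750, 100, 30, 490 → max 750
C regrets: 330, 650, 90, 160 → max 650
D regrets: 80, 0, 0, 380 → max 380
E regrets: 0, 660, 620, 890 → max 890
F regrets: 180, 210, 840, 230 → max 840
Smallest max regret = 380 → D.
Row averages: A=-75, B=60, C=95, D=287.5, E=-140, F=37.5
Highest average = 287.5 → D.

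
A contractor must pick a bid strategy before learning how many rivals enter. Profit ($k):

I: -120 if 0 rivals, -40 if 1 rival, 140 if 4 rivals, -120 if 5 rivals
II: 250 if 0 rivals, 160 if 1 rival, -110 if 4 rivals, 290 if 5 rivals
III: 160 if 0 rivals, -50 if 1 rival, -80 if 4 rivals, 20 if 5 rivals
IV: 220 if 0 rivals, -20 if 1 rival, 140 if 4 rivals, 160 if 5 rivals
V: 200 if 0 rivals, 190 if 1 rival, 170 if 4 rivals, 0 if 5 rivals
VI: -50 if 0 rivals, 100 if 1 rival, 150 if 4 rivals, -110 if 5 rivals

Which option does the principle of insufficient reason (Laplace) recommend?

II

Row averages: I=-35, II=147.5, III=12.5, IV=125, V=140, VI=22.5
Highest average = 147.5 → II.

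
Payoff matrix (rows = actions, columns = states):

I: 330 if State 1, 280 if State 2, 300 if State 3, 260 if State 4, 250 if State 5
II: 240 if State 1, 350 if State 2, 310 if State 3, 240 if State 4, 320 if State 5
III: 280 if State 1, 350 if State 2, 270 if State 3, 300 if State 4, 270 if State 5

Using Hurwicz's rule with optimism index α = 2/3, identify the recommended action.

I: 2/3·330 + 1/3·250 = 910/3
II: 2/3·350 + 1/3·240 = 940/3
III: 2/3·350 + 1/3·270 = 970/3
Highest Hurwicz score = 970/3 → III.

III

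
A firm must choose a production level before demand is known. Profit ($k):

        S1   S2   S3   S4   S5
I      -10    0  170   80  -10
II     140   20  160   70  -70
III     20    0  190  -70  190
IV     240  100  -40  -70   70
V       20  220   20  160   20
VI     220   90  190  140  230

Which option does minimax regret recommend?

Column bests: S1=240, S2=220, S3=190, S4=160, S5=230.
I regrets: 250, 220, 20, 80, 240 → max 250
II regrets: 100, 200, 30, 90, 300 → max 300
III regrets: 220, 220, 0, 230, 40 → max 230
IV regrets: 0, 120, 230, 230, 160 → max 230
V regrets: 220, 0, 170, 0, 210 → max 220
VI regrets: 20, 130, 0, 20, 0 → max 130
Smallest max regret = 130 → VI.

VI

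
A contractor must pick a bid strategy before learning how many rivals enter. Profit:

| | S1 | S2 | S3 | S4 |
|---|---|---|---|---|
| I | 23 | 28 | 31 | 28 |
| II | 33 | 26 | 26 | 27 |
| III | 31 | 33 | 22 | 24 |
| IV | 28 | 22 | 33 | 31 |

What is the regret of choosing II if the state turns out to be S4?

4

Best payoff under S4 is 31.
Regret = 31 − 27 = 4.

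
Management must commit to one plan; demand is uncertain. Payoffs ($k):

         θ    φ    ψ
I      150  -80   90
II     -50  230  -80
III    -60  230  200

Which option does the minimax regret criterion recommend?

Column bests: θ=150, φ=230, ψ=200.
I regrets: 0, 310, 110 → max 310
II regrets: 200, 0, 280 → max 280
III regrets: 210, 0, 0 → max 210
Smallest max regret = 210 → III.

III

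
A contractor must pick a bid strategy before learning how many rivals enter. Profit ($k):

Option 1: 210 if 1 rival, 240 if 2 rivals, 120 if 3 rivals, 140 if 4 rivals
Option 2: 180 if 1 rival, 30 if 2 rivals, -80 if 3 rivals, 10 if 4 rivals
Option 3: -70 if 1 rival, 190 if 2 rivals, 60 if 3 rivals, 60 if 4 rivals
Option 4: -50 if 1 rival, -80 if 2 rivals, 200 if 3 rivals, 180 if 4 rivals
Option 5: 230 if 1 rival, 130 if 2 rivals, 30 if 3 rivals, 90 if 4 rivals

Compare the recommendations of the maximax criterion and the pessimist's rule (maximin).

Row maxima: Option 1=240, Option 2=180, Option 3=190, Option 4=200, Option 5=230
Best best-case = 240 → Option 1.
Row minima: Option 1=120, Option 2=-80, Option 3=-70, Option 4=-80, Option 5=30
Best worst-case = 120 → Option 1.

maximax → Option 1; maximin → Option 1 (agree)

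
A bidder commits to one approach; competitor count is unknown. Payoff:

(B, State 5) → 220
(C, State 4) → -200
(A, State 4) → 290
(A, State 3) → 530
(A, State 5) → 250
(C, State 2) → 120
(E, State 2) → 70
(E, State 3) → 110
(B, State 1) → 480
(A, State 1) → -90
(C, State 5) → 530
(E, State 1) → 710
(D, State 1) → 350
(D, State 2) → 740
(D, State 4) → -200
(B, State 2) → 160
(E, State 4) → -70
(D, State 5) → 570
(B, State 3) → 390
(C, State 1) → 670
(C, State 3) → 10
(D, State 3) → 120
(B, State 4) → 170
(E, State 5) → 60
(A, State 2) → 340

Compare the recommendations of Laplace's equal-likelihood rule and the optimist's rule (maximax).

Row averages: A=264, B=284, C=226, D=316, E=176
Highest average = 316 → D.
Row maxima: A=530, B=480, C=670, D=740, E=710
Best best-case = 740 → D.

laplace → D; maximax → D (agree)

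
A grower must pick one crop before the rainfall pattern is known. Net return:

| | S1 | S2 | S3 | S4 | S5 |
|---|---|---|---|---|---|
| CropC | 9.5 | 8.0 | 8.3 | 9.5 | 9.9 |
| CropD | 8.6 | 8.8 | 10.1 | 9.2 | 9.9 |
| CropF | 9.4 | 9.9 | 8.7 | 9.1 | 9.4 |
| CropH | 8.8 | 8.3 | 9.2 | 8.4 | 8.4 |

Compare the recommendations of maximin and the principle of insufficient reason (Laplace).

Row minima: CropC=8.0, CropD=8.6, CropF=8.7, CropH=8.3
Best worst-case = 8.7 → CropF.
Row averages: CropC=9.04, CropD=9.32, CropF=9.3, CropH=8.62
Highest average = 9.32 → CropD.

maximin → CropF; laplace → CropD (disagree)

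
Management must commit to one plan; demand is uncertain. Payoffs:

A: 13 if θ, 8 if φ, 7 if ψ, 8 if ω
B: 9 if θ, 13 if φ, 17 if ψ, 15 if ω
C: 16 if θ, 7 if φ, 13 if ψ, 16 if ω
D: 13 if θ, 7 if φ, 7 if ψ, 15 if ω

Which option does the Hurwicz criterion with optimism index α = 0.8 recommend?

B

A: 0.8·13 + 0.2·7 = 11.8
B: 0.8·17 + 0.2·9 = 15.4
C: 0.8·16 + 0.2·7 = 14.2
D: 0.8·15 + 0.2·7 = 13.4
Highest Hurwicz score = 15.4 → B.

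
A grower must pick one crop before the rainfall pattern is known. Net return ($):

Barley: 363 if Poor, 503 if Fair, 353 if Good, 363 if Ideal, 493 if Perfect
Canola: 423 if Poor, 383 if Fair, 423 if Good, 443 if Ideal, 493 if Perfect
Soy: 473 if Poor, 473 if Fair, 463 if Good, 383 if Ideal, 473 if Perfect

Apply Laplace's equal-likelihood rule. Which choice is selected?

Soy

Row averages: Barley=415, Canola=433, Soy=453
Highest average = 453 → Soy.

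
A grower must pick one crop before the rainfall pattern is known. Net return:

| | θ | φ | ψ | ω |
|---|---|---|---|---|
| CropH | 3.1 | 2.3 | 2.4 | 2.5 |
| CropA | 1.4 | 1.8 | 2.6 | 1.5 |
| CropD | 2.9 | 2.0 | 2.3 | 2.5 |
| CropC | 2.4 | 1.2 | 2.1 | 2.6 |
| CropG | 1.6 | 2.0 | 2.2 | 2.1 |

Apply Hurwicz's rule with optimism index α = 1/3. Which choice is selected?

CropH

CropH: 1/3·3.1 + 2/3·2.3 = 77/30
CropA: 1/3·2.6 + 2/3·1.4 = 1.8
CropD: 1/3·2.9 + 2/3·2.0 = 2.3
CropC: 1/3·2.6 + 2/3·1.2 = 5/3
CropG: 1/3·2.2 + 2/3·1.6 = 1.8
Highest Hurwicz score = 77/30 → CropH.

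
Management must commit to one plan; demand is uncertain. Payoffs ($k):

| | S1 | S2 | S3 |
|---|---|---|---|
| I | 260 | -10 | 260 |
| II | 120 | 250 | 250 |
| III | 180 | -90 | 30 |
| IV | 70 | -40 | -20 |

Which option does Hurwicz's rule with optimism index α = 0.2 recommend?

I: 0.2·260 + 0.8·(-10) = 44
II: 0.2·250 + 0.8·120 = 146
III: 0.2·180 + 0.8·(-90) = -36
IV: 0.2·70 + 0.8·(-40) = -18
Highest Hurwicz score = 146 → II.

II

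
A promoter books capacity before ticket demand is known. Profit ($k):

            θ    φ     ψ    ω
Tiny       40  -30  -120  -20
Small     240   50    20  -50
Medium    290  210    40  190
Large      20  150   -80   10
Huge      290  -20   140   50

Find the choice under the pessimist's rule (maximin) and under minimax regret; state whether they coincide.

maximin → Medium; minimax regret → Medium (agree)

Row minima: Tiny=-120, Small=-50, Medium=40, Large=-80, Huge=-20
Best worst-case = 40 → Medium.
Column bests: θ=290, φ=210, ψ=140, ω=190.
Tiny regrets: 250, 240, 260, 210 → max 260
Small regrets: 50, 160, 120, 240 → max 240
Medium regrets: 0, 0, 100, 0 → max 100
Large regrets: 270, 60, 220, 180 → max 270
Huge regrets: 0, 230, 0, 140 → max 230
Smallest max regret = 100 → Medium.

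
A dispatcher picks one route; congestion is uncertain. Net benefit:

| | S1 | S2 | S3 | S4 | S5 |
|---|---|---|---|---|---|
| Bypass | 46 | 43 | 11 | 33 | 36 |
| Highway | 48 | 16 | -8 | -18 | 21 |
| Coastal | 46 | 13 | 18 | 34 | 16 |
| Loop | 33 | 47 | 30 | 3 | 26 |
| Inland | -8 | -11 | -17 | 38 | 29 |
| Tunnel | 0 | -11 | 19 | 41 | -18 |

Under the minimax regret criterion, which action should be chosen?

Bypass

Column bests: S1=48, S2=47, S3=30, S4=41, S5=36.
Bypass regrets: 2, 4, 19, 8, 0 → max 19
Highway regrets: 0, 31, 38, 59, 15 → max 59
Coastal regrets: 2, 34, 12, 7, 20 → max 34
Loop regrets: 15, 0, 0, 38, 10 → max 38
Inland regrets: 56, 58, 47, 3, 7 → max 58
Tunnel regrets: 48, 58, 11, 0, 54 → max 58
Smallest max regret = 19 → Bypass.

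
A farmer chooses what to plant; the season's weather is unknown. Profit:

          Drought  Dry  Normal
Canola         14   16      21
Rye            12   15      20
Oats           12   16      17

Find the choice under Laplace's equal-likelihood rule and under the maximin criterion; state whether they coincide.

laplace → Canola; maximin → Canola (agree)

Row averages: Canola=17, Rye=47/3, Oats=15
Highest average = 17 → Canola.
Row minima: Canola=14, Rye=12, Oats=12
Best worst-case = 14 → Canola.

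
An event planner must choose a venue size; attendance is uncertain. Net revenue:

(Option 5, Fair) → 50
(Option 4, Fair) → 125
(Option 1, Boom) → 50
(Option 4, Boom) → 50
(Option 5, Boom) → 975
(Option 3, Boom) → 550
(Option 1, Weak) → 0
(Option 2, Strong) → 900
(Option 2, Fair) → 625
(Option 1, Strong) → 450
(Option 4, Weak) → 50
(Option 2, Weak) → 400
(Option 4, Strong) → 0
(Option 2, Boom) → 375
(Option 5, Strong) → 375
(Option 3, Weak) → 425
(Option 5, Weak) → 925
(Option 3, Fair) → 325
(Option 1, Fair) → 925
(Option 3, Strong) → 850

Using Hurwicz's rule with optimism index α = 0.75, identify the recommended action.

Option 2

Option 1: 0.75·925 + 0.25·0 = 693.75
Option 2: 0.75·900 + 0.25·375 = 768.75
Option 3: 0.75·850 + 0.25·325 = 718.75
Option 4: 0.75·125 + 0.25·0 = 93.75
Option 5: 0.75·975 + 0.25·50 = 743.75
Highest Hurwicz score = 768.75 → Option 2.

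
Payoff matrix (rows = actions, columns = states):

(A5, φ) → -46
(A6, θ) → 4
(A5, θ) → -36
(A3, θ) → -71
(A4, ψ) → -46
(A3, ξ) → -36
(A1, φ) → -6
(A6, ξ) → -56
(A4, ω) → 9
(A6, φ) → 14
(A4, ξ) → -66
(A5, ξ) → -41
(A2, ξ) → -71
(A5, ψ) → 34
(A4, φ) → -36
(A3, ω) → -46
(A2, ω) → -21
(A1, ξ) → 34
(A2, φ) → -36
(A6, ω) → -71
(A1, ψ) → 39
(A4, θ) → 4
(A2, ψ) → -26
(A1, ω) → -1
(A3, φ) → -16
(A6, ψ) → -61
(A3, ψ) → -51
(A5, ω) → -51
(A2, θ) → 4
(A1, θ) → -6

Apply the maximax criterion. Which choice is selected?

Row maxima: A1=39, A2=4, A3=-16, A4=9, A5=34, A6=14
Best best-case = 39 → A1.

A1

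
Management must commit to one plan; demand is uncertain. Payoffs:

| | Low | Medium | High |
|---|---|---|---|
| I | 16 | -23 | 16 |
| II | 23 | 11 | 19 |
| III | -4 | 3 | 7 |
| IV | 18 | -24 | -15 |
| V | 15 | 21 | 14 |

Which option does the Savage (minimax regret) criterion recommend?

V

Column bests: Low=23, Medium=21, High=19.
I regrets: 7, 44, 3 → max 44
II regrets: 0, 10, 0 → max 10
III regrets: 27, 18, 12 → max 27
IV regrets: 5, 45, 34 → max 45
V regrets: 8, 0, 5 → max 8
Smallest max regret = 8 → V.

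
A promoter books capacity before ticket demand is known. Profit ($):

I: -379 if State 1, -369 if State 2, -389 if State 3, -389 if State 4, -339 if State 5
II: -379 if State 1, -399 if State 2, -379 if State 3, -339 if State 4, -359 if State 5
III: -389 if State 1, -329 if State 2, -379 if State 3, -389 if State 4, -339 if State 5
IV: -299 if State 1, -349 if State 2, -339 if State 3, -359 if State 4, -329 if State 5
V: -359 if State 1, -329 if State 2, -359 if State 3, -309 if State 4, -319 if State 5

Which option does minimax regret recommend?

Column bests: State 1=-299, State 2=-329, State 3=-339, State 4=-309, State 5=-319.
I regrets: 80, 40, 50, 80, 20 → max 80
II regrets: 80, 70, 40, 30, 40 → max 80
III regrets: 90, 0, 40, 80, 20 → max 90
IV regrets: 0, 20, 0, 50, 10 → max 50
V regrets: 60, 0, 20, 0, 0 → max 60
Smallest max regret = 50 → IV.

IV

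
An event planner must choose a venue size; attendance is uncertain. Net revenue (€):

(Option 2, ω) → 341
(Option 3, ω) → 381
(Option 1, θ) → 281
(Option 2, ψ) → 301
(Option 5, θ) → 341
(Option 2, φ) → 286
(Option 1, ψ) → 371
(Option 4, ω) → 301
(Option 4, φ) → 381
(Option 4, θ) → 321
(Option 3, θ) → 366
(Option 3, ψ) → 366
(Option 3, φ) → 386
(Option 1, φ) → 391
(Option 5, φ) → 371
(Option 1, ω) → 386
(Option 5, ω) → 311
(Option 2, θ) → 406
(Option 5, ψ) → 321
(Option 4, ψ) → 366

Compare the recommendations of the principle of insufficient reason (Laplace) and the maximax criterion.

Row averages: Option 1=357.25, Option 2=333.5, Option 3=374.75, Option 4=342.25, Option 5=336
Highest average = 374.75 → Option 3.
Row maxima: Option 1=391, Option 2=406, Option 3=386, Option 4=381, Option 5=371
Best best-case = 406 → Option 2.

laplace → Option 3; maximax → Option 2 (disagree)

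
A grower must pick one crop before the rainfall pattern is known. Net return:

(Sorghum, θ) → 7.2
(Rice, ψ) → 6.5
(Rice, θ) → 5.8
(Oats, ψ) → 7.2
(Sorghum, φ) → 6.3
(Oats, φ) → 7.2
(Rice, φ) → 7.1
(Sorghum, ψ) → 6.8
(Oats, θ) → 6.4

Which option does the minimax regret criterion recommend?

Column bests: θ=7.2, φ=7.2, ψ=7.2.
Sorghum regrets: 0.0, 0.9, 0.4 → max 0.9
Rice regrets: 1.4, 0.1, 0.7 → max 1.4
Oats regrets: 0.8, 0.0, 0.0 → max 0.8
Smallest max regret = 0.8 → Oats.

Oats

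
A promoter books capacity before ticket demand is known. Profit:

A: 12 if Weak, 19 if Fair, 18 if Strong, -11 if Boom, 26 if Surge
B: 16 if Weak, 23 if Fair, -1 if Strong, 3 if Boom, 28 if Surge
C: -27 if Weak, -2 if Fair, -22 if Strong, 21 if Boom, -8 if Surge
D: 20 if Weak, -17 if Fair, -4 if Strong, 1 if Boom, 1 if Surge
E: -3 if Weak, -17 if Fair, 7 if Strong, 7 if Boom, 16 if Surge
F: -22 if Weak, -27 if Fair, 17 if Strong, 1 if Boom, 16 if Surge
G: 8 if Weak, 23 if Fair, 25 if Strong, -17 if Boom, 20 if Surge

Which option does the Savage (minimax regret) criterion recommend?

B

Column bests: Weak=20, Fair=23, Strong=25, Boom=21, Surge=28.
A regrets: 8, 4, 7, 32, 2 → max 32
B regrets: 4, 0, 26, 18, 0 → max 26
C regrets: 47, 25, 47, 0, 36 → max 47
D regrets: 0, 40, 29, 20, 27 → max 40
E regrets: 23, 40, 18, 14, 12 → max 40
F regrets: 42, 50, 8, 20, 12 → max 50
G regrets: 12, 0, 0, 38, 8 → max 38
Smallest max regret = 26 → B.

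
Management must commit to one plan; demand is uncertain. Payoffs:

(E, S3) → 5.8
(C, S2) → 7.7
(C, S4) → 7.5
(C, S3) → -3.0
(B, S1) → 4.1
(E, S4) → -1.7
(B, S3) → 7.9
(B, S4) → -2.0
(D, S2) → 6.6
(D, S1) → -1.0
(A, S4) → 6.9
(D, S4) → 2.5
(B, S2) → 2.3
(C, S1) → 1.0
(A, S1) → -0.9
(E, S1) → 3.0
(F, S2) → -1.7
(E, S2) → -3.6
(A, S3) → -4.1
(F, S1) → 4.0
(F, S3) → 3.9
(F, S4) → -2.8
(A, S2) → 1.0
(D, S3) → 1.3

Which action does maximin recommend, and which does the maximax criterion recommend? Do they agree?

maximin → D; maximax → B (disagree)

Row minima: A=-4.1, B=-2.0, C=-3.0, D=-1.0, E=-3.6, F=-2.8
Best worst-case = -1.0 → D.
Row maxima: A=6.9, B=7.9, C=7.7, D=6.6, E=5.8, F=4.0
Best best-case = 7.9 → B.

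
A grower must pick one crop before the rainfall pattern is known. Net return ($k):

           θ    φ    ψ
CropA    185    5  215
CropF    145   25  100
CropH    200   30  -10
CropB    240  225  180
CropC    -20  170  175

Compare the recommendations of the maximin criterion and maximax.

Row minima: CropA=5, CropF=25, CropH=-10, CropB=180, CropC=-20
Best worst-case = 180 → CropB.
Row maxima: CropA=215, CropF=145, CropH=200, CropB=240, CropC=175
Best best-case = 240 → CropB.

maximin → CropB; maximax → CropB (agree)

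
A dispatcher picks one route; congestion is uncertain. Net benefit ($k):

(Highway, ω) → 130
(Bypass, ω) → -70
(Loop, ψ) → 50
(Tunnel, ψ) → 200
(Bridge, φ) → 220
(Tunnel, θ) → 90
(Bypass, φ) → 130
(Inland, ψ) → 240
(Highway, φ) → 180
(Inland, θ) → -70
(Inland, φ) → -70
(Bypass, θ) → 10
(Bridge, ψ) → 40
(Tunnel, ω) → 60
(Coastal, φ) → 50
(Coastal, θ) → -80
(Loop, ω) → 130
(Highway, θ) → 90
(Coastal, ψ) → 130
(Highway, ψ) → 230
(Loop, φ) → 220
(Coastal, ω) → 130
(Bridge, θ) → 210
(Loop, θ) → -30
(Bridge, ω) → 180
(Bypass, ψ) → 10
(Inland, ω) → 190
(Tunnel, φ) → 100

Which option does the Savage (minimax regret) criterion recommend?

Highway

Column bests: θ=210, φ=220, ψ=240, ω=190.
Loop regrets: 240, 0, 190, 60 → max 240
Bypass regrets: 200, 90, 230, 260 → max 260
Highway regrets: 120, 40, 10, 60 → max 120
Coastal regrets: 290, 170, 110, 60 → max 290
Inland regrets: 280, 290, 0, 0 → max 290
Tunnel regrets: 120, 120, 40, 130 → max 130
Bridge regrets: 0, 0, 200, 10 → max 200
Smallest max regret = 120 → Highway.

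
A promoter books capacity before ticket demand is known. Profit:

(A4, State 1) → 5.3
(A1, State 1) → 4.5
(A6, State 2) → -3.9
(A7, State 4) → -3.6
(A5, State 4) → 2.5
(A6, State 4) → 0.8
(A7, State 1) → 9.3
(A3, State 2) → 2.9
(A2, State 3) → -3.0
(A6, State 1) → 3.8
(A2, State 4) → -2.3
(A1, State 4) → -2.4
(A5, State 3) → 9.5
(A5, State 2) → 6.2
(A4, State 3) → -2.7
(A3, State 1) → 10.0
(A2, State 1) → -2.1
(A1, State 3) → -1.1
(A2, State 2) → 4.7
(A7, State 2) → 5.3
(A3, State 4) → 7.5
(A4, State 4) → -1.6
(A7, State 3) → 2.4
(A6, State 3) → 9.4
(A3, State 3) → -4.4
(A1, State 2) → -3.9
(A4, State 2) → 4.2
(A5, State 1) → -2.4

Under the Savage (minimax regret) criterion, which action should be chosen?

Column bests: State 1=10.0, State 2=6.2, State 3=9.5, State 4=7.5.
A1 regrets: 5.5, 10.1, 10.6, 9.9 → max 10.6
A2 regrets: 12.1, 1.5, 12.5, 9.8 → max 12.5
A3 regrets: 0.0, 3.3, 13.9, 0.0 → max 13.9
A4 regrets: 4.7, 2.0, 12.2, 9.1 → max 12.2
A5 regrets: 12.4, 0.0, 0.0, 5.0 → max 12.4
A6 regrets: 6.2, 10.1, 0.1, 6.7 → max 10.1
A7 regrets: 0.7, 0.9, 7.1, 11.1 → max 11.1
Smallest max regret = 10.1 → A6.

A6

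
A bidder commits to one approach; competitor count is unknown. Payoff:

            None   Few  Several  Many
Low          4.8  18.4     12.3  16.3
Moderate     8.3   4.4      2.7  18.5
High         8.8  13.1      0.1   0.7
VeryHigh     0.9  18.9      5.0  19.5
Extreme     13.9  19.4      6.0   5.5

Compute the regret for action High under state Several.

12.2

Best payoff under Several is 12.3.
Regret = 12.3 − 0.1 = 12.2.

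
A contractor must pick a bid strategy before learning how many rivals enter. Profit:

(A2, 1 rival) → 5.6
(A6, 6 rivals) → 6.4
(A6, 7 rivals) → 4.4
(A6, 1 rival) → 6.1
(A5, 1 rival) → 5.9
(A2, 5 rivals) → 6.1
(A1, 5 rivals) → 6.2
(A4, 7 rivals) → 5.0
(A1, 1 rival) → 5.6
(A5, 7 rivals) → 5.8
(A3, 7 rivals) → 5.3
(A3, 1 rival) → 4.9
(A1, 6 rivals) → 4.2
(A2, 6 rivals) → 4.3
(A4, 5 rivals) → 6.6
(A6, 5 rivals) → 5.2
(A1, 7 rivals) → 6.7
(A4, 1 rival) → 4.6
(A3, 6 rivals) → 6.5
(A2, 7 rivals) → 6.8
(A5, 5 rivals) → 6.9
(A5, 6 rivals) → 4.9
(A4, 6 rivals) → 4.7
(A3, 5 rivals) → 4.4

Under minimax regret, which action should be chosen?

Column bests: 1 rival=6.1, 5 rivals=6.9, 6 rivals=6.5, 7 rivals=6.8.
A1 regrets: 0.5, 0.7, 2.3, 0.1 → max 2.3
A2 regrets: 0.5, 0.8, 2.2, 0.0 → max 2.2
A3 regrets: 1.2, 2.5, 0.0, 1.5 → max 2.5
A4 regrets: 1.5, 0.3, 1.8, 1.8 → max 1.8
A5 regrets: 0.2, 0.0, 1.6, 1.0 → max 1.6
A6 regrets: 0.0, 1.7, 0.1, 2.4 → max 2.4
Smallest max regret = 1.6 → A5.

A5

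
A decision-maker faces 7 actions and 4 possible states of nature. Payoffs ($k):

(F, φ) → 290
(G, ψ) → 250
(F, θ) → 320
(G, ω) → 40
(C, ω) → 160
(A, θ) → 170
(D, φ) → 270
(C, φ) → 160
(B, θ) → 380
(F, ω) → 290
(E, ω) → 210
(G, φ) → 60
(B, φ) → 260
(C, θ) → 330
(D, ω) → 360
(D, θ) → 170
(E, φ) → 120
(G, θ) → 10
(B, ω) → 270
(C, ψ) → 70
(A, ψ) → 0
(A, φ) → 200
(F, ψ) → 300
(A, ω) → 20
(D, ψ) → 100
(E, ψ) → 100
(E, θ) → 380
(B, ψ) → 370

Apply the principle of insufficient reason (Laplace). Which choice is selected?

B

Row averages: A=97.5, B=320, C=180, D=225, E=202.5, F=300, G=90
Highest average = 320 → B.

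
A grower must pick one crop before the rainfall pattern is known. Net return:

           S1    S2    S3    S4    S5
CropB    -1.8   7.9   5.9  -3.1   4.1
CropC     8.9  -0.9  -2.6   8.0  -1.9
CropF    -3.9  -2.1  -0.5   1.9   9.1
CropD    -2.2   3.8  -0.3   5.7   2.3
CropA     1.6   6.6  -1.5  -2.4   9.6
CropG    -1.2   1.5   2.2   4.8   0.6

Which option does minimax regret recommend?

CropG

Column bests: S1=8.9, S2=7.9, S3=5.9, S4=8.0, S5=9.6.
CropB regrets: 10.7, 0.0, 0.0, 11.1, 5.5 → max 11.1
CropC regrets: 0.0, 8.8, 8.5, 0.0, 11.5 → max 11.5
CropF regrets: 12.8, 10.0, 6.4, 6.1, 0.5 → max 12.8
CropD regrets: 11.1, 4.1, 6.2, 2.3, 7.3 → max 11.1
CropA regrets: 7.3, 1.3, 7.4, 10.4, 0.0 → max 10.4
CropG regrets: 10.1, 6.4, 3.7, 3.2, 9.0 → max 10.1
Smallest max regret = 10.1 → CropG.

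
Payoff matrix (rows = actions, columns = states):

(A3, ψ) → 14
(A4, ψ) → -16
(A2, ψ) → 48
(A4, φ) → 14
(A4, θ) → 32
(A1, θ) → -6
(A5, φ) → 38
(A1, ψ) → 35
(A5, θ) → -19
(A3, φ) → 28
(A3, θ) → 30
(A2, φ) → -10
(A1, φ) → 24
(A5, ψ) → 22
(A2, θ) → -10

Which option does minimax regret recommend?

A3

Column bests: θ=32, φ=38, ψ=48.
A1 regrets: 38, 14, 13 → max 38
A2 regrets: 42, 48, 0 → max 48
A3 regrets: 2, 10, 34 → max 34
A4 regrets: 0, 24, 64 → max 64
A5 regrets: 51, 0, 26 → max 51
Smallest max regret = 34 → A3.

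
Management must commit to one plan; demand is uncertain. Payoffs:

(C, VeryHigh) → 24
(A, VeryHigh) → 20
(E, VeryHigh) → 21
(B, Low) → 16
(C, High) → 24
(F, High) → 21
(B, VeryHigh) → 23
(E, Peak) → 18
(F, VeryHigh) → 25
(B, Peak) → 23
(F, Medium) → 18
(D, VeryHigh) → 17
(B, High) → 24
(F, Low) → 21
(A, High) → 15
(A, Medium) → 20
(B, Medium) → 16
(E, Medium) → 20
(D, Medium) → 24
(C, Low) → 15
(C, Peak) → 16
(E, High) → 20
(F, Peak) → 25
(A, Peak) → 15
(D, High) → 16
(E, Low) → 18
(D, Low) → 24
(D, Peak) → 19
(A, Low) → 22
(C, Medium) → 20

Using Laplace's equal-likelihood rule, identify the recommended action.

Row averages: A=18.4, B=20.4, C=19.8, D=20, E=19.4, F=22
Highest average = 22 → F.

F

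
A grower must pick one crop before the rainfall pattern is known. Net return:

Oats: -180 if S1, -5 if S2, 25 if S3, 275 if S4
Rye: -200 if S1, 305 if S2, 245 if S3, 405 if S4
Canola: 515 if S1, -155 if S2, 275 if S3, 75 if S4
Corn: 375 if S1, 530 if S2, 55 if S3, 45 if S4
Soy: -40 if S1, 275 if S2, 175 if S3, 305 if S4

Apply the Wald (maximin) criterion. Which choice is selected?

Corn

Row minima: Oats=-180, Rye=-200, Canola=-155, Corn=45, Soy=-40
Best worst-case = 45 → Corn.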